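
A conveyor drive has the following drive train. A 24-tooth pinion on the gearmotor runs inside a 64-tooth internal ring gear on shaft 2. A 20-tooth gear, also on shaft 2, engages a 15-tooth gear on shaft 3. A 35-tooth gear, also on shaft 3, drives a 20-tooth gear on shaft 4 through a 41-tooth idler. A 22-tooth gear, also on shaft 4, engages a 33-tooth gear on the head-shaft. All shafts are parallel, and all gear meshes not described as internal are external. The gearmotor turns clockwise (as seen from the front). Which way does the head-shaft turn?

clockwise

the gearmotor → shaft 2: internal mesh, same direction → CW.
shaft 2 → shaft 3: external mesh, 1 reversal → CCW.
shaft 3 → shaft 4: driver → idler → driven is 2 external meshes, 2 reversals → CCW.
shaft 4 → the head-shaft: external mesh, 1 reversal → CW.
4 reversals in total — an even number — so the head-shaft turns the same way as the gearmotor.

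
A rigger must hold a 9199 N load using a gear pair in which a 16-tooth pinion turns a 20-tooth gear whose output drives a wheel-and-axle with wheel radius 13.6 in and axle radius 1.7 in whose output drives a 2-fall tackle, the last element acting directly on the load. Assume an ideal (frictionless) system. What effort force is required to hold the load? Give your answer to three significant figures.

Gear pair MA = 20/16 = 1.25.
Wheel-and-axle MA = R/r = 13.6/1.7 = 8.
Block-and-tackle MA = number of supporting rope parts = 2.
Combined ideal MA = 1.25 × 8 × 2 = 20.
Effort = load / MA = 9199 / 20 = 459.95 N.

460 N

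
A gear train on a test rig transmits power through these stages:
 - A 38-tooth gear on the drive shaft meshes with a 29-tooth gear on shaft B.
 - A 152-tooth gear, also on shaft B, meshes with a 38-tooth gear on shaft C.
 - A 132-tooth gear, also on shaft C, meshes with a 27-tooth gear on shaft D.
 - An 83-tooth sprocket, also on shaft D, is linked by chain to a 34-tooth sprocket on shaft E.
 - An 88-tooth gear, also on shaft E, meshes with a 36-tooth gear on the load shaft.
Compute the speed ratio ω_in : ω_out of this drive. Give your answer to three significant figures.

Each stage contributes driven/driver: gear mesh 29/38 = 0.76316, gear mesh 38/152 = 0.25, gear mesh 27/132 = 0.20455, chain 34/83 = 0.40964, gear mesh 36/88 = 0.40909.
Overall: 0.76316 × 0.25 × 0.20455 × 0.40964 × 0.40909 = 0.0065398.

0.00654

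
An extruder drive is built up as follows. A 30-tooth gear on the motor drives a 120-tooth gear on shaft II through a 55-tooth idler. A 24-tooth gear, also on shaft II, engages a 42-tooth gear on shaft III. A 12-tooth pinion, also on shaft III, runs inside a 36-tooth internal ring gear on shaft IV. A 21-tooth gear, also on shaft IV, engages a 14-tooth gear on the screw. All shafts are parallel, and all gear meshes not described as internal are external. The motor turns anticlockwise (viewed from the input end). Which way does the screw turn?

anticlockwise

the motor → shaft II: driver → idler → driven is 2 external meshes, 2 reversals → CCW.
shaft II → shaft III: external mesh, 1 reversal → CW.
shaft III → shaft IV: internal mesh, same direction → CW.
shaft IV → the screw: external mesh, 1 reversal → CCW.
4 reversals in total — an even number — so the screw turns the same way as the motor.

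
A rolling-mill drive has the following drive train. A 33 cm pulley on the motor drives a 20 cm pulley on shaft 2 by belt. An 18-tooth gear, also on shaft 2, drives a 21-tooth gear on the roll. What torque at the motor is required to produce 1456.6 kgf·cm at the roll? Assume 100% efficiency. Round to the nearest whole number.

2060 kgf·cm

Overall ratio R = 0.60606 × 1.1667 = 0.70707.
Input torque = output torque / R = 1456.6 / 0.70707 = 2060 kgf·cm.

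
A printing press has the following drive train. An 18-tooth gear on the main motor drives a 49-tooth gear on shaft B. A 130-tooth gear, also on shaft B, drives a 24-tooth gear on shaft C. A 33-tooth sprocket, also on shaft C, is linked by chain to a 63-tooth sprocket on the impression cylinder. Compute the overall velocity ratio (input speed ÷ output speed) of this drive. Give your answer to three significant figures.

Each stage contributes driven/driver: gear mesh 49/18 = 2.7222, gear mesh 24/130 = 0.18462, chain 63/33 = 1.9091.
Overall: 2.7222 × 0.18462 × 1.9091 = 0.95944.

0.959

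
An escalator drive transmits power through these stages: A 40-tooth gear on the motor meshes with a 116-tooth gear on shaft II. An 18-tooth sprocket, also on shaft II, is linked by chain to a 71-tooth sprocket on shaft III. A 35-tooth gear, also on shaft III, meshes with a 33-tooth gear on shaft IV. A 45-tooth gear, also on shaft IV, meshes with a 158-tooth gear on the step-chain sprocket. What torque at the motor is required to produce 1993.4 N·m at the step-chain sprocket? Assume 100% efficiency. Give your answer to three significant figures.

52.6 N·m

Overall ratio R = 2.9 × 3.9444 × 0.94286 × 3.5111 = 37.868.
Input torque = output torque / R = 1993.4 / 37.868 = 52.641 N·m.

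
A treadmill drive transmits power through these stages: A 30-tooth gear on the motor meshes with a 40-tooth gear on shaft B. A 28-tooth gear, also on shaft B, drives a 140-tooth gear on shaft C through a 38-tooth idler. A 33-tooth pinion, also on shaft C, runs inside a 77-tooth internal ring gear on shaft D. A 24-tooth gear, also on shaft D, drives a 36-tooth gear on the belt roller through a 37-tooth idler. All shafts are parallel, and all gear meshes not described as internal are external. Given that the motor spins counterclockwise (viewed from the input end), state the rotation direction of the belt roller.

clockwise

the motor → shaft B: external mesh, 1 reversal → CW.
shaft B → shaft C: driver → idler → driven is 2 external meshes, 2 reversals → CW.
shaft C → shaft D: internal mesh, same direction → CW.
shaft D → the belt roller: driver → idler → driven is 2 external meshes, 2 reversals → CW.
5 reversals in total — an odd number — so the belt roller turns opposite to the motor.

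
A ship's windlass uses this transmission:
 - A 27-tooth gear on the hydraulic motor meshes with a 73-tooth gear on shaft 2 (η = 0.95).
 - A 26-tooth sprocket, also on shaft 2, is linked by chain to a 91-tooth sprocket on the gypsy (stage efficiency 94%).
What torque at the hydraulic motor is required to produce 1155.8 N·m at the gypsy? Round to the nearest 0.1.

136.8 N·m

Overall ratio R = 2.7037 × 3.5 = 9.463; overall efficiency η = 0.95 × 0.94 = 0.8930.
Input torque = output torque / (R × η) = 1155.8 / (9.463 × 0.8930) = 136.77 N·m.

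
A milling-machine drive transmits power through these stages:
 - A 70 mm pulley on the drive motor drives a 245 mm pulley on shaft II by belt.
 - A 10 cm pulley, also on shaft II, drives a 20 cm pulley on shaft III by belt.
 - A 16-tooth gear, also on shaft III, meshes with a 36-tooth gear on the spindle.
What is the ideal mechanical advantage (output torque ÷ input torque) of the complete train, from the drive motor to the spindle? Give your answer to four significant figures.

15.75

Each stage contributes driven/driver: belt 245/70 = 3.5, belt 20/10 = 2, gear mesh 36/16 = 2.25.
Overall: 3.5 × 2 × 2.25 = 15.75.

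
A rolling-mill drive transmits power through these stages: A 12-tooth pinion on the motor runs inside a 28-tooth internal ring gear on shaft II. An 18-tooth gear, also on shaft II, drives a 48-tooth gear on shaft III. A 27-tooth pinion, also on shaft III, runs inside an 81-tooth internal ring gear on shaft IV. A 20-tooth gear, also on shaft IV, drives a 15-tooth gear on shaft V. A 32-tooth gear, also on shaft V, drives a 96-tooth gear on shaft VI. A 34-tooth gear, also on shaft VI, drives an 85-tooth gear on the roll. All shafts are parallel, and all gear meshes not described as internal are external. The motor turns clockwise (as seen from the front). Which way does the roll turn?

clockwise

the motor → shaft II: internal mesh, same direction → CW.
shaft II → shaft III: external mesh, 1 reversal → CCW.
shaft III → shaft IV: internal mesh, same direction → CCW.
shaft IV → shaft V: external mesh, 1 reversal → CW.
shaft V → shaft VI: external mesh, 1 reversal → CCW.
shaft VI → the roll: external mesh, 1 reversal → CW.
4 reversals in total — an even number — so the roll turns the same way as the motor.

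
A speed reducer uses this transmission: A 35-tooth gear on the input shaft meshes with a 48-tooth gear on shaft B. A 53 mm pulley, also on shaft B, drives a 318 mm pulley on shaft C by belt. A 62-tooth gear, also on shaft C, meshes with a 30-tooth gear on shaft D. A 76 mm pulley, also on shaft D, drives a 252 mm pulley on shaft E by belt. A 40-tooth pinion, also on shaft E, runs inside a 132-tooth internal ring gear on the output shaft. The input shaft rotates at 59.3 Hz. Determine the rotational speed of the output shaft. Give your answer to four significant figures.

gear mesh 48/35 = 1.3714 → 59.3/1.3714 = 43.24 Hz
belt 318/53 = 6 → 43.24/6 = 7.2066 Hz
gear mesh 30/62 = 0.48387 → 7.2066/0.48387 = 14.894 Hz
belt 252/76 = 3.3158 → 14.894/3.3158 = 4.4917 Hz
internal gear 132/40 = 3.3 → 4.4917/3.3 = 1.3611 Hz

1.361 Hz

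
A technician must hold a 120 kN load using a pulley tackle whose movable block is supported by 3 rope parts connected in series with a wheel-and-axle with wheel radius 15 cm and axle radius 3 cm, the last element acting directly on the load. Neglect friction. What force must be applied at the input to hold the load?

Block-and-tackle MA = number of supporting rope parts = 3.
Wheel-and-axle MA = R/r = 15/3 = 5.
Combined ideal MA = 3 × 5 = 15.
Effort = load / MA = 120 / 15 = 8 kN.

8 kN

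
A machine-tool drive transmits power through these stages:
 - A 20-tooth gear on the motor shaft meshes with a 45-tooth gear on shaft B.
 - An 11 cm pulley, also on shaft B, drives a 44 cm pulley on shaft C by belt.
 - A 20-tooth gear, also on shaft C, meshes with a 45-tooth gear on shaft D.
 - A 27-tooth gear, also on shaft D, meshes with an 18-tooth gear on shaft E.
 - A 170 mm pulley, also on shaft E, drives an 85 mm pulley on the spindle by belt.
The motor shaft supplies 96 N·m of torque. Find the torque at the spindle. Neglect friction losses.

gear mesh 45/20 = 2.25 → τ = 96·2.25 = 216 N·m
belt 44/11 = 4 → τ = 216·4 = 864 N·m
gear mesh 45/20 = 2.25 → τ = 864·2.25 = 1944 N·m
gear mesh 18/27 = 0.66667 → τ = 1944·0.66667 = 1296 N·m
belt 85/170 = 0.5 → τ = 1296·0.5 = 648 N·m

648 N·m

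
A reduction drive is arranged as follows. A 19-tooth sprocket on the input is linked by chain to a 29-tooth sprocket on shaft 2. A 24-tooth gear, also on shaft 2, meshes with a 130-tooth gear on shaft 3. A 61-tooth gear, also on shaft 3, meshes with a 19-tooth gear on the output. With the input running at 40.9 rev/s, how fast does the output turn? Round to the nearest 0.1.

15.9 rev/s

Chain: ratio = 29/19 = 1.5263, so shaft 2 turns at 40.9 / 1.5263 = 26.797 rev/s.
Gear mesh: ratio = 130/24 = 5.4167, so shaft 3 turns at 26.797 / 5.4167 = 4.9471 rev/s.
Gear mesh: ratio = 19/61 = 0.31148, so the output turns at 4.9471 / 0.31148 = 15.883 rev/s.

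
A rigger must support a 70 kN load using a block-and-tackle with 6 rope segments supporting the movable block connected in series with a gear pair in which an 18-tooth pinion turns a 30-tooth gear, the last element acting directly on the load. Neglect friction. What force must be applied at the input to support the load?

7 kN

Block-and-tackle MA = number of supporting rope parts = 6.
Gear pair MA = 30/18 = 1.6667.
Combined ideal MA = 6 × 1.6667 = 10.
Effort = load / MA = 70 / 10 = 7 kN.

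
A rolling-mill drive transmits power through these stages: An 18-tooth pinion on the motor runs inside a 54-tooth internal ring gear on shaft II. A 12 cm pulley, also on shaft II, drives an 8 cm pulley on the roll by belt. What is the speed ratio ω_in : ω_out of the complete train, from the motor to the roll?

Each stage contributes driven/driver: internal gear 54/18 = 3, belt 8/12 = 0.66667.
Overall: 3 × 0.66667 = 2.

2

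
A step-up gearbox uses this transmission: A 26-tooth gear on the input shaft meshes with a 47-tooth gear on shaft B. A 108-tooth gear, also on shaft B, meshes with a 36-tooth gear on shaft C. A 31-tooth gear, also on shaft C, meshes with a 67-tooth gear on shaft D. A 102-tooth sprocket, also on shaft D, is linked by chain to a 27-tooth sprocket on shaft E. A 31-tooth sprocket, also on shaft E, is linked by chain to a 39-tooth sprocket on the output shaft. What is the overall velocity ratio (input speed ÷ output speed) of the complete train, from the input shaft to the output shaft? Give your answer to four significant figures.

0.4337

Each stage contributes driven/driver: gear mesh 47/26 = 1.8077, gear mesh 36/108 = 0.33333, gear mesh 67/31 = 2.1613, chain 27/102 = 0.26471, chain 39/31 = 1.2581.
Overall: 1.8077 × 0.33333 × 2.1613 × 0.26471 × 1.2581 = 0.43369.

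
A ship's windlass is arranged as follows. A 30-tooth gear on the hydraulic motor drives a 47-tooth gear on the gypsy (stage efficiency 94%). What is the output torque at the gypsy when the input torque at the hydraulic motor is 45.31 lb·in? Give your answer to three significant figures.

66.7 lb·in

Gear mesh: ratio = 47/30 = 1.5667; torque at the gypsy = 45.31 × 1.5667 × 0.94 = 66.727 lb·in.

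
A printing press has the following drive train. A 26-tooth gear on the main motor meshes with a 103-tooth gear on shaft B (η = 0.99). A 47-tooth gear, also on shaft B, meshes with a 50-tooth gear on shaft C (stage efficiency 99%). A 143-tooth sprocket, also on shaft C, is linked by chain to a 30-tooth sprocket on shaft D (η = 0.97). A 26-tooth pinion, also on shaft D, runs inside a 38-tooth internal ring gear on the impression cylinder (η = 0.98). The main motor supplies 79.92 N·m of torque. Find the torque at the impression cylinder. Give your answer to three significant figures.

96.2 N·m

After the gear mesh (103/26): 79.92 × 3.9615 × 0.99 = 313.44 N·m
After the gear mesh (50/47): 313.44 × 1.0638 × 0.99 = 330.11 N·m
After the chain (30/143): 330.11 × 0.20979 × 0.97 = 67.177 N·m
After the internal gear (38/26): 67.177 × 1.4615 × 0.98 = 96.218 N·m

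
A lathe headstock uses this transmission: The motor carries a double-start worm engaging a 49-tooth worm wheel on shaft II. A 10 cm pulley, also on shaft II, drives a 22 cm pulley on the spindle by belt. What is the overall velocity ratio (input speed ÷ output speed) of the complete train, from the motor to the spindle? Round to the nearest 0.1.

Each stage contributes driven/driver: worm 49/2 = 24.5, belt 22/10 = 2.2.
Overall: 24.5 × 2.2 = 53.9.

53.9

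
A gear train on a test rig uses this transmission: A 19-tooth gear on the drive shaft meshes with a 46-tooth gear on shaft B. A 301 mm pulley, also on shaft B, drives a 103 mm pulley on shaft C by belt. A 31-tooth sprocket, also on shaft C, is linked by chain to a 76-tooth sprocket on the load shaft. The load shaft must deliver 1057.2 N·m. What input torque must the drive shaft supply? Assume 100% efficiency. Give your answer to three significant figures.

Overall ratio R = 2.4211 × 0.34219 × 2.4516 = 2.0311.
Input torque = output torque / R = 1057.2 / 2.0311 = 520.51 N·m.

521 N·m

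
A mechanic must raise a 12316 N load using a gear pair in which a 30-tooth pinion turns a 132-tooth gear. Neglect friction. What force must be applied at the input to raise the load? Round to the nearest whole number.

2799 N

Gear pair MA = 132/30 = 4.4.
Effort = load / MA = 12316 / 4.4 = 2799.1 N.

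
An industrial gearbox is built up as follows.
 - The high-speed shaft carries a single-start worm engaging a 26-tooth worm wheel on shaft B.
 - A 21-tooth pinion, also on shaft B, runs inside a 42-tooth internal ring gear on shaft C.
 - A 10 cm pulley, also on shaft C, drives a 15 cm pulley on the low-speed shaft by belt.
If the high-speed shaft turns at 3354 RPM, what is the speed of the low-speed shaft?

worm 26/1 = 26 → 3354/26 = 129 RPM
internal gear 42/21 = 2 → 129/2 = 64.5 RPM
belt 15/10 = 1.5 → 64.5/1.5 = 43 RPM

43 RPM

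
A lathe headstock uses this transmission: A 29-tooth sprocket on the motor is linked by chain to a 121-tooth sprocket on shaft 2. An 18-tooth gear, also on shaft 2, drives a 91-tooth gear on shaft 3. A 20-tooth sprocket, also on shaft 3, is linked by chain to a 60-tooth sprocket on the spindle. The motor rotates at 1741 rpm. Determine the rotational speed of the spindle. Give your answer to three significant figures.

chain 121/29 = 4.1724 → 1741/4.1724 = 417.26 rpm
gear mesh 91/18 = 5.0556 → 417.26/5.0556 = 82.536 rpm
chain 60/20 = 3 → 82.536/3 = 27.512 rpm

27.5 rpm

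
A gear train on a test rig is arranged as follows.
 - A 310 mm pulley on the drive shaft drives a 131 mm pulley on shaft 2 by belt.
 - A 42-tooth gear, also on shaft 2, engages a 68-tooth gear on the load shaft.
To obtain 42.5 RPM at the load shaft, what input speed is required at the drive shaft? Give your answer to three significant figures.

29.1 RPM

Overall ratio R = 0.42258 × 1.619 = 0.68418.
Required input speed = output speed × R = 42.5 × 0.68418 = 29.078 RPM.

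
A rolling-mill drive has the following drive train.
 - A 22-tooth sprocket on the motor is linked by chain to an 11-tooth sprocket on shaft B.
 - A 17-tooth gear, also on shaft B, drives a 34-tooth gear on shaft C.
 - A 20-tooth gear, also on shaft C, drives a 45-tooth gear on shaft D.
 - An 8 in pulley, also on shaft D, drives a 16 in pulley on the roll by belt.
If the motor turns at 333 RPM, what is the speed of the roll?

the motor → shaft B (chain, 11/22): 333 ÷ 0.5 = 666 RPM
shaft B → shaft C (gear mesh, 34/17): 666 ÷ 2 = 333 RPM
shaft C → shaft D (gear mesh, 45/20): 333 ÷ 2.25 = 148 RPM
shaft D → the roll (belt, 16/8): 148 ÷ 2 = 74 RPM

74 RPM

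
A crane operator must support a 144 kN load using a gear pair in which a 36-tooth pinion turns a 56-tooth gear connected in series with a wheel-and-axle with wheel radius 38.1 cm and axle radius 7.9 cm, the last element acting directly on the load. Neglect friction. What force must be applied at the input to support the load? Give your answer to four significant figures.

Gear pair MA = 56/36 = 1.5556.
Wheel-and-axle MA = R/r = 38.1/7.9 = 4.8228.
Combined ideal MA = 1.5556 × 4.8228 = 7.5021.
Effort = load / MA = 144 / 7.5021 = 19.195 kN.

19.19 kN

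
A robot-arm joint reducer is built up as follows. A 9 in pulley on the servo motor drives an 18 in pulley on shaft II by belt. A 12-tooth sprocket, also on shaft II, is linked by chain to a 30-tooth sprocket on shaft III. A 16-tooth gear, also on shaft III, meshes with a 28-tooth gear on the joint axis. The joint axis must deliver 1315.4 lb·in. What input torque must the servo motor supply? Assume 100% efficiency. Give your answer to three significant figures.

150 lb·in

Overall ratio R = 2 × 2.5 × 1.75 = 8.75.
Input torque = output torque / R = 1315.4 / 8.75 = 150.33 lb·in.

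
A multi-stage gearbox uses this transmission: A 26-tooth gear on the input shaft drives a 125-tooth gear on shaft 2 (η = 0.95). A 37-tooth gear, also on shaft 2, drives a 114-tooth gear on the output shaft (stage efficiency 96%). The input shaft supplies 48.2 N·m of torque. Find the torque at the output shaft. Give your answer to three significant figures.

651 N·m

gear mesh 125/26 = 4.8077 → τ = 48.2·4.8077·0.95 = 220.14 N·m
gear mesh 114/37 = 3.0811 → τ = 220.14·3.0811·0.96 = 651.15 N·m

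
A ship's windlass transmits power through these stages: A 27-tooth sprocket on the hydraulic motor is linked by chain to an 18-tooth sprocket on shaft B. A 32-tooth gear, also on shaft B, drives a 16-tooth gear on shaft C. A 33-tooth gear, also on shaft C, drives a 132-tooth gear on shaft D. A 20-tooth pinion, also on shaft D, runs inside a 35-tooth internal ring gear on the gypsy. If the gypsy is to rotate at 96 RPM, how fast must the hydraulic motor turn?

Overall ratio R = 0.66667 × 0.5 × 4 × 1.75 = 2.3333.
Required input speed = output speed × R = 96 × 2.3333 = 224 RPM.

224 RPM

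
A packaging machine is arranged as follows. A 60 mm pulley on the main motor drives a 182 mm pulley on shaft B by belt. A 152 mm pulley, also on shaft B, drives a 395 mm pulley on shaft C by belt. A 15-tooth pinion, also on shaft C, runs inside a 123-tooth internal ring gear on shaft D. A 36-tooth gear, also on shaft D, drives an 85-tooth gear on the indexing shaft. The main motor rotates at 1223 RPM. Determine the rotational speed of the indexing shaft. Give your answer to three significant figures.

8.01 RPM

Belt: ratio = 182/60 = 3.0333, so shaft B turns at 1223 / 3.0333 = 403.19 RPM.
Belt: ratio = 395/152 = 2.5987, so shaft C turns at 403.19 / 2.5987 = 155.15 RPM.
Internal gear: ratio = 123/15 = 8.2, so shaft D turns at 155.15 / 8.2 = 18.921 RPM.
Gear mesh: ratio = 85/36 = 2.3611, so the indexing shaft turns at 18.921 / 2.3611 = 8.0135 RPM.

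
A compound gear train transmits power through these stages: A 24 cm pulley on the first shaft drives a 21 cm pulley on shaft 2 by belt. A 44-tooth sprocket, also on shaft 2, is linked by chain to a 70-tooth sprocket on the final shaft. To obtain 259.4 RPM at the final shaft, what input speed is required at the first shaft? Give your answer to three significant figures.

Overall ratio R = 0.875 × 1.5909 = 1.392.
Required input speed = output speed × R = 259.4 × 1.392 = 361.1 RPM.

361 RPM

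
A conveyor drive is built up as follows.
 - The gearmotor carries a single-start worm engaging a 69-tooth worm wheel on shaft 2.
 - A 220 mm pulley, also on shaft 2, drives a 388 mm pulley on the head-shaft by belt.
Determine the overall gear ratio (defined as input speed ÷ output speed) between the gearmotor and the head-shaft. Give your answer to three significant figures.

Each stage contributes driven/driver: worm 69/1 = 69, belt 388/220 = 1.7636.
Overall: 69 × 1.7636 = 121.69.

122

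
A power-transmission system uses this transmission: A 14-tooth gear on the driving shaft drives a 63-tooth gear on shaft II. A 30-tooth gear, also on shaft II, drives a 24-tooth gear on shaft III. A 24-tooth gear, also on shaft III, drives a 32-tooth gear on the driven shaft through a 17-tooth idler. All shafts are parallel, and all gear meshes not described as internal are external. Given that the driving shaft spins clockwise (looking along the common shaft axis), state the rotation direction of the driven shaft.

clockwise

the driving shaft → shaft II: external mesh, 1 reversal → CCW.
shaft II → shaft III: external mesh, 1 reversal → CW.
shaft III → the driven shaft: driver → idler → driven is 2 external meshes, 2 reversals → CW.
4 reversals in total — an even number — so the driven shaft turns the same way as the driving shaft.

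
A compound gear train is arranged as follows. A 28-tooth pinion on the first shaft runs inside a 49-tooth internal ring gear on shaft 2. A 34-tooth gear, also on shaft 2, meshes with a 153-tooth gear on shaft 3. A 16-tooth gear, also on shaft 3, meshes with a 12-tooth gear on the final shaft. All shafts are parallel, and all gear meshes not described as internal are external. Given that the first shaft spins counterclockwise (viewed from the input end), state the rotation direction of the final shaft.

counterclockwise

the first shaft → shaft 2: internal mesh, same direction → CCW.
shaft 2 → shaft 3: external mesh, 1 reversal → CW.
shaft 3 → the final shaft: external mesh, 1 reversal → CCW.
2 reversals in total — an even number — so the final shaft turns the same way as the first shaft.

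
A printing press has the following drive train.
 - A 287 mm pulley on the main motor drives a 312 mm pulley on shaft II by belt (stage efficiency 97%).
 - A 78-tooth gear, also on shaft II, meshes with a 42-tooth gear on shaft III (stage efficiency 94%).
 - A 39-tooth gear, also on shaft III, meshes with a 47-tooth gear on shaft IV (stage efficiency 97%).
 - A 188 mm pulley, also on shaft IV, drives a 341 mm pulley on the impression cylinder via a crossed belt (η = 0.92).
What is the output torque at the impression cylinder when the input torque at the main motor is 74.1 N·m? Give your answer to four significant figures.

77.15 N·m

belt 312/287 = 1.0871 → τ = 74.1·1.0871·0.97 = 78.138 N·m
gear mesh 42/78 = 0.53846 → τ = 78.138·0.53846·0.94 = 39.55 N·m
gear mesh 47/39 = 1.2051 → τ = 39.55·1.2051·0.97 = 46.233 N·m
belt 341/188 = 1.8138 → τ = 46.233·1.8138·0.92 = 77.15 N·m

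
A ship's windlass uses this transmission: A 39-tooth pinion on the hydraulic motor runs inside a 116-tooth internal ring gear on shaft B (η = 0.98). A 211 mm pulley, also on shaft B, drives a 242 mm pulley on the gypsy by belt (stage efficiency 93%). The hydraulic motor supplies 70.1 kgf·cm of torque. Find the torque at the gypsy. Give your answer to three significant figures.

After the internal gear (116/39): 70.1 × 2.9744 × 0.98 = 204.33 kgf·cm
After the belt (242/211): 204.33 × 1.1469 × 0.93 = 217.95 kgf·cm

218 kgf·cm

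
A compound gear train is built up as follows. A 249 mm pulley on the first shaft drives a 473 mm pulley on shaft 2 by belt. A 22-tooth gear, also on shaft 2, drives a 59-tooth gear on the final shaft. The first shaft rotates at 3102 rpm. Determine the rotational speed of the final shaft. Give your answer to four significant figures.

Belt: ratio = 473/249 = 1.8996, so shaft 2 turns at 3102 / 1.8996 = 1633 rpm.
Gear mesh: ratio = 59/22 = 2.6818, so the final shaft turns at 1633 / 2.6818 = 608.91 rpm.

608.9 rpm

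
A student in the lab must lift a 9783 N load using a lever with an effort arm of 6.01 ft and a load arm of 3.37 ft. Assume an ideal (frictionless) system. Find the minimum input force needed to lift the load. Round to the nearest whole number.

Lever MA = effort arm / load arm = 6.01/3.37 = 1.7834.
Effort = load / MA = 9783 / 1.7834 = 5485.6 N.

5486 N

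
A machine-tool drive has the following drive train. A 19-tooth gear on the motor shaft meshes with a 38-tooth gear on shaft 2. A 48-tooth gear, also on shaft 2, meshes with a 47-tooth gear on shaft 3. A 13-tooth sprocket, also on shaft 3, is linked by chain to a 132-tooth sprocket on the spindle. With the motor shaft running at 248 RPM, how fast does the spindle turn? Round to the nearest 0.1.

Gear mesh: ratio = 38/19 = 2, so shaft 2 turns at 248 / 2 = 124 RPM.
Gear mesh: ratio = 47/48 = 0.97917, so shaft 3 turns at 124 / 0.97917 = 126.64 RPM.
Chain: ratio = 132/13 = 10.154, so the spindle turns at 126.64 / 10.154 = 12.472 RPM.

12.5 RPM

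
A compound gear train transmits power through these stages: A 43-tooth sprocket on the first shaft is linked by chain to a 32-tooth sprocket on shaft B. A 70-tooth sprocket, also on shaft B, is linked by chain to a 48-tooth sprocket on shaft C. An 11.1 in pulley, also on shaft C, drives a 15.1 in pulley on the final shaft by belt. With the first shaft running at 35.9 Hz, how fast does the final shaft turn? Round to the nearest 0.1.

51.7 Hz

Chain: ratio = 32/43 = 0.74419, so shaft B turns at 35.9 / 0.74419 = 48.241 Hz.
Chain: ratio = 48/70 = 0.68571, so shaft C turns at 48.241 / 0.68571 = 70.351 Hz.
Belt: ratio = 15.1/11.1 = 1.3604, so the final shaft turns at 70.351 / 1.3604 = 51.715 Hz.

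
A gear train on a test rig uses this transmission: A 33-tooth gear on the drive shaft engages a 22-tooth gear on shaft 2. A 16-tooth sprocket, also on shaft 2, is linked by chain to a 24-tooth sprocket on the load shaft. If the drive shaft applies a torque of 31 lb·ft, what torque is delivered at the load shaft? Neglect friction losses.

31 lb·ft

Gear mesh: ratio = 22/33 = 0.66667; torque at shaft 2 = 31 × 0.66667 = 20.667 lb·ft.
Chain: ratio = 24/16 = 1.5; torque at the load shaft = 20.667 × 1.5 = 31 lb·ft.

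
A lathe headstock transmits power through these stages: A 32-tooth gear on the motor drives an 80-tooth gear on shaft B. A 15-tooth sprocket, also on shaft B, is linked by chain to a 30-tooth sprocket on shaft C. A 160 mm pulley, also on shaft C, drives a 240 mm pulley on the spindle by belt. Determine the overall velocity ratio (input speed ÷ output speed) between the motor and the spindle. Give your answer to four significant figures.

Each stage contributes driven/driver: gear mesh 80/32 = 2.5, chain 30/15 = 2, belt 240/160 = 1.5.
Overall: 2.5 × 2 × 1.5 = 7.5.

7.500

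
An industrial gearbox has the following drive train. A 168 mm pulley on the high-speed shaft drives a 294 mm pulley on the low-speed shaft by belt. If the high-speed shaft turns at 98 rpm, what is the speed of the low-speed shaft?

56 rpm

the high-speed shaft → the low-speed shaft (belt, 294/168): 98 ÷ 1.75 = 56 rpm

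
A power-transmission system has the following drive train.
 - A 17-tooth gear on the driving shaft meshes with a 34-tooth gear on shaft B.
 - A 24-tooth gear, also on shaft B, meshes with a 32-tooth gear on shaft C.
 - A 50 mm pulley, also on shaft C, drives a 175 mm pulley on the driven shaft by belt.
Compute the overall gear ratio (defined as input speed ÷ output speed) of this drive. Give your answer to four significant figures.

Each stage contributes driven/driver: gear mesh 34/17 = 2, gear mesh 32/24 = 1.3333, belt 175/50 = 3.5.
Overall: 2 × 1.3333 × 3.5 = 9.3333.

9.333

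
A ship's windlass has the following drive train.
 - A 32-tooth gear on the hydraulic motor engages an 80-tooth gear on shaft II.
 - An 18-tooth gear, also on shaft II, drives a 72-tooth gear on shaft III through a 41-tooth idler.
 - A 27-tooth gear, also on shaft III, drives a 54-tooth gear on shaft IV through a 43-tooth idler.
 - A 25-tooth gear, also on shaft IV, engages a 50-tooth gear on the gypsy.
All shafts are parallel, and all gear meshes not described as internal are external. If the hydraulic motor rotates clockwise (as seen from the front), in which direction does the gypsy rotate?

clockwise

the hydraulic motor → shaft II: external mesh, 1 reversal → CCW.
shaft II → shaft III: driver → idler → driven is 2 external meshes, 2 reversals → CCW.
shaft III → shaft IV: driver → idler → driven is 2 external meshes, 2 reversals → CCW.
shaft IV → the gypsy: external mesh, 1 reversal → CW.
6 reversals in total — an even number — so the gypsy turns the same way as the hydraulic motor.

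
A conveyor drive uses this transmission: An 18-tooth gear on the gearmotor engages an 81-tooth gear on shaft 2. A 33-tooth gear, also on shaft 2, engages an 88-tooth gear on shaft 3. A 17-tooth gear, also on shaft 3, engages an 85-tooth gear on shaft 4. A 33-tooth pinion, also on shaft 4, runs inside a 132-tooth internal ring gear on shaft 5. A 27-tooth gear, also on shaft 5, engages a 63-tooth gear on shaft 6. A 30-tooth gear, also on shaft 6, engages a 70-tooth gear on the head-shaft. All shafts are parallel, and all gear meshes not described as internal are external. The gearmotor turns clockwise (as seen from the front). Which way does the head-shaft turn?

the gearmotor → shaft 2: external mesh, 1 reversal → CCW.
shaft 2 → shaft 3: external mesh, 1 reversal → CW.
shaft 3 → shaft 4: external mesh, 1 reversal → CCW.
shaft 4 → shaft 5: internal mesh, same direction → CCW.
shaft 5 → shaft 6: external mesh, 1 reversal → CW.
shaft 6 → the head-shaft: external mesh, 1 reversal → CCW.
5 reversals in total — an odd number — so the head-shaft turns opposite to the gearmotor.

counterclockwise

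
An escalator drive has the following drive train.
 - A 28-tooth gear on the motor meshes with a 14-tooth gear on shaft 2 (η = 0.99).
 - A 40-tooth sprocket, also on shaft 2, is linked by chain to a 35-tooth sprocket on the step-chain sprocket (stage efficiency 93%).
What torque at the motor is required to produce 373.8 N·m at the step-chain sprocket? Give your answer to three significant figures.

928 N·m

Overall ratio R = 0.5 × 0.875 = 0.4375; overall efficiency η = 0.99 × 0.93 = 0.9207.
Input torque = output torque / (R × η) = 373.8 / (0.4375 × 0.9207) = 927.99 N·m.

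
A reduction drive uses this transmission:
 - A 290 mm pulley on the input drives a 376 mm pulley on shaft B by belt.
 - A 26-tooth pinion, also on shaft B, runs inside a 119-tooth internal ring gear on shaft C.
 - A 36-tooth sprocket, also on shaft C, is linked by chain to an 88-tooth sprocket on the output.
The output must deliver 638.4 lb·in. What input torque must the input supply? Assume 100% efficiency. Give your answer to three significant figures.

44.0 lb·in

Overall ratio R = 1.2966 × 4.5769 × 2.4444 = 14.506.
Input torque = output torque / R = 638.4 / 14.506 = 44.01 lb·in.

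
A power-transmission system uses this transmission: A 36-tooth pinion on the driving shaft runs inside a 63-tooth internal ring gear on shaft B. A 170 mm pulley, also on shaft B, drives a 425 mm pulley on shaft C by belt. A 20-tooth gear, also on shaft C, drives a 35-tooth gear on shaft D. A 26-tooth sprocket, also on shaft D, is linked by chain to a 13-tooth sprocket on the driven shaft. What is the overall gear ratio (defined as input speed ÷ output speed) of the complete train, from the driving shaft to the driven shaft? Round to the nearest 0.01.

3.83

Each stage contributes driven/driver: internal gear 63/36 = 1.75, belt 425/170 = 2.5, gear mesh 35/20 = 1.75, chain 13/26 = 0.5.
Overall: 1.75 × 2.5 × 1.75 × 0.5 = 3.8281.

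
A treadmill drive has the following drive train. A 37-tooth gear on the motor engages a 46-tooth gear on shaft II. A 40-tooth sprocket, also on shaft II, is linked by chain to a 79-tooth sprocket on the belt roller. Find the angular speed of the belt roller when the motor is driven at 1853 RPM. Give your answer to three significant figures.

the motor → shaft II (gear mesh, 46/37): 1853 ÷ 1.2432 = 1490.5 RPM
shaft II → the belt roller (chain, 79/40): 1490.5 ÷ 1.975 = 754.66 RPM

755 RPM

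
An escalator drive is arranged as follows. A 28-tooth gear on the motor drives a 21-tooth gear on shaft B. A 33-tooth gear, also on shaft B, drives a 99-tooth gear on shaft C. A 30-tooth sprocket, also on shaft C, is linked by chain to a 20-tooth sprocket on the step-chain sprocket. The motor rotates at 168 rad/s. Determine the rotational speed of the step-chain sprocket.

112 rad/s

gear mesh 21/28 = 0.75 → 168/0.75 = 224 rad/s
gear mesh 99/33 = 3 → 224/3 = 74.667 rad/s
chain 20/30 = 0.66667 → 74.667/0.66667 = 112 rad/s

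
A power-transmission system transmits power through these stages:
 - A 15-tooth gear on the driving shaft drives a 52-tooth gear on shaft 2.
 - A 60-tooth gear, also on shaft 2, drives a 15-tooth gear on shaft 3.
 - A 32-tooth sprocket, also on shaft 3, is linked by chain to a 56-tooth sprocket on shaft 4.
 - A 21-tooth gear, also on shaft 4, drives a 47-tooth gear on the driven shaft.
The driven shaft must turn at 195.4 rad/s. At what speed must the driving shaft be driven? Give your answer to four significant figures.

663.3 rad/s

Overall ratio R = 3.4667 × 0.25 × 1.75 × 2.2381 = 3.3944.
Required input speed = output speed × R = 195.4 × 3.3944 = 663.27 rad/s.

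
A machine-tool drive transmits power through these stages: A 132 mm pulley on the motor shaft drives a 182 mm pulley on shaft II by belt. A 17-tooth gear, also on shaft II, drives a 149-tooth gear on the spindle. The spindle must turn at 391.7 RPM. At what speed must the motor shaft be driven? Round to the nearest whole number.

Overall ratio R = 1.3788 × 8.7647 = 12.085.
Required input speed = output speed × R = 391.7 × 12.085 = 4733.6 RPM.

4734 RPM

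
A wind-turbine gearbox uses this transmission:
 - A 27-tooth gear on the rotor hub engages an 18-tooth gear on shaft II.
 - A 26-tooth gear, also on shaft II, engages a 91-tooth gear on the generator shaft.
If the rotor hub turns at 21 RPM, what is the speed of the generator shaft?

the rotor hub → shaft II (gear mesh, 18/27): 21 ÷ 0.66667 = 31.5 RPM
shaft II → the generator shaft (gear mesh, 91/26): 31.5 ÷ 3.5 = 9 RPM

9 RPM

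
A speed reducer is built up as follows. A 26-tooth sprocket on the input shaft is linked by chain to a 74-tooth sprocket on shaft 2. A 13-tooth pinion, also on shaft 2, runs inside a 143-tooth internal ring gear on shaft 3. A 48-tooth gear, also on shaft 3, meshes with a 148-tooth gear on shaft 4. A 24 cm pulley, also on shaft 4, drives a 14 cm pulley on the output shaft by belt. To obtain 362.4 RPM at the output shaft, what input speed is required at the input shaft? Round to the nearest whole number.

Overall ratio R = 2.8462 × 11 × 3.0833 × 0.58333 = 56.31.
Required input speed = output speed × R = 362.4 × 56.31 = 20407 RPM.

20407 RPM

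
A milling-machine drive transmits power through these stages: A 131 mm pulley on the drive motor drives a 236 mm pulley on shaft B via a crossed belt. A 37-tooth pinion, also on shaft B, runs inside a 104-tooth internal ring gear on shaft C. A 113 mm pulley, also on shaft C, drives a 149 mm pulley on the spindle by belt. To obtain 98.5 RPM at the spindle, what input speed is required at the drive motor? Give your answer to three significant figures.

Overall ratio R = 1.8015 × 2.8108 × 1.3186 = 6.677.
Required input speed = output speed × R = 98.5 × 6.677 = 657.68 RPM.

658 RPM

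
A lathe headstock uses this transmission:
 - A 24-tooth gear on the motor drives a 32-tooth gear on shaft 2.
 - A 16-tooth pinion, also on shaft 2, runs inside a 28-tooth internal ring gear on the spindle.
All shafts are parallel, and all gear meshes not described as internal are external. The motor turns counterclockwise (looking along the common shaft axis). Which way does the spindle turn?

clockwise

the motor → shaft 2: external mesh, 1 reversal → CW.
shaft 2 → the spindle: internal mesh, same direction → CW.
1 reversal in total — an odd number — so the spindle turns opposite to the motor.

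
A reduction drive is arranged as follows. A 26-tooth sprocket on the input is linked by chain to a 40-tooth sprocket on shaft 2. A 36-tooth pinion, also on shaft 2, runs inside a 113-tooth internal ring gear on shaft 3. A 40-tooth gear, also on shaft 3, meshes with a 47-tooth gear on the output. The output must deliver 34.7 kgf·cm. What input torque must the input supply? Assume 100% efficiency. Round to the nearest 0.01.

Overall ratio R = 1.5385 × 3.1389 × 1.175 = 5.6741.
Input torque = output torque / R = 34.7 / 5.6741 = 6.1155 kgf·cm.

6.12 kgf·cm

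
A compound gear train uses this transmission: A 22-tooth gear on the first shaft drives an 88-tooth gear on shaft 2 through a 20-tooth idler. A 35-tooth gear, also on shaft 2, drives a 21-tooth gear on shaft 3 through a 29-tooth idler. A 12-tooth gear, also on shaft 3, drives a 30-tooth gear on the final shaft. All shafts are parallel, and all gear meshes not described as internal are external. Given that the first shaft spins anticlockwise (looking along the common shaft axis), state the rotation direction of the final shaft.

clockwise

the first shaft → shaft 2: driver → idler → driven is 2 external meshes, 2 reversals → CCW.
shaft 2 → shaft 3: driver → idler → driven is 2 external meshes, 2 reversals → CCW.
shaft 3 → the final shaft: external mesh, 1 reversal → CW.
5 reversals in total — an odd number — so the final shaft turns opposite to the first shaft.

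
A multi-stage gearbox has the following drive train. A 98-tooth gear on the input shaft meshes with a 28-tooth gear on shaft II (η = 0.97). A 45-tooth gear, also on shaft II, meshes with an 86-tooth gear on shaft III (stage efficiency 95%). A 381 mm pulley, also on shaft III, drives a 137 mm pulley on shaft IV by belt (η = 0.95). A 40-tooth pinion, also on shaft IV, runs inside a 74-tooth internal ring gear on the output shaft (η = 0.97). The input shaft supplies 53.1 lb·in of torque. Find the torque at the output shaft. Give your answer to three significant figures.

gear mesh 28/98 = 0.28571 → τ = 53.1·0.28571·0.97 = 14.716 lb·in
gear mesh 86/45 = 1.9111 → τ = 14.716·1.9111·0.95 = 26.718 lb·in
belt 137/381 = 0.35958 → τ = 26.718·0.35958·0.95 = 9.127 lb·in
internal gear 74/40 = 1.85 → τ = 9.127·1.85·0.97 = 16.378 lb·in

16.4 lb·in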